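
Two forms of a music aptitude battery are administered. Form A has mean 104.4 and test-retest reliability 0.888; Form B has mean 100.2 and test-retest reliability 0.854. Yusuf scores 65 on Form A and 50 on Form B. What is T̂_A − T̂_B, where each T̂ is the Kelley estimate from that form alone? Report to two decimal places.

12.08

T̂_A = 0.888(65) + 0.112(104.4) = 69.4128
T̂_B = 0.854(50) + 0.146(100.2) = 57.3292
T̂_A − T̂_B = 12.0836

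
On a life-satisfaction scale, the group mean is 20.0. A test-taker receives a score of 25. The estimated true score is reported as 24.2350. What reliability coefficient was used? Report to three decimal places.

T̂ = ρX + (1 − ρ)μ  ⇒  T̂ − μ = ρ(X − μ)
ρ = (T̂ − μ)/(X − μ) = (24.2350 − 20.0) / (25 − 20.0) = 4.2350 / 5.0 = 0.84700

0.847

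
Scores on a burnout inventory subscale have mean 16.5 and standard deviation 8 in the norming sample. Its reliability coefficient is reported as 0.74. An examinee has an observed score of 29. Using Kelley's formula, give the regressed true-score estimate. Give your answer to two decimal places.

Weight the observed score by reliability and the mean by (1 − reliability): T̂ = 0.74·29 + 0.26·16.5 = 21.46 + 4.290 = 25.750.

25.75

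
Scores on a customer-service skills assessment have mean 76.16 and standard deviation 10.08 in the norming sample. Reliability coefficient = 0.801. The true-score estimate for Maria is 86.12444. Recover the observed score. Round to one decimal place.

88.6

T̂ = ρX + (1 − ρ)μ  ⇒  X = (T̂ − (1 − ρ)μ) / ρ
X = (86.12444 − 0.199 × 76.16) / 0.801 = (86.12444 − 15.15584) / 0.801 = 70.96860 / 0.801 = 88.600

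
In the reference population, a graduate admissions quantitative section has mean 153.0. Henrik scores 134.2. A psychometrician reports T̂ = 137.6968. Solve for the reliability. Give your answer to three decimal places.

0.814

T̂ = ρX + (1 − ρ)μ  ⇒  T̂ − μ = ρ(X − μ)
ρ = (T̂ − μ)/(X − μ) = (137.6968 − 153.0) / (134.2 − 153.0) = -15.3032 / -18.8 = 0.81400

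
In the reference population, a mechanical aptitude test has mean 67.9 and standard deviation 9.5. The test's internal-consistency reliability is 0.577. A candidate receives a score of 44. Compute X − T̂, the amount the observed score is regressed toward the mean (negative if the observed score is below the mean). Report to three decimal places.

-10.110

T̂ = 0.577(44) + 0.423(67.9) = 25.388 + 28.7217 = 54.10970 → 54.1097
X − T̂ = 44 − 54.1097 = -10.1097 → -10.110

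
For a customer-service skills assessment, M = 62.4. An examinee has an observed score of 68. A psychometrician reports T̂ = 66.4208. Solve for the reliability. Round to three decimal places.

T̂ = ρX + (1 − ρ)μ  ⇒  T̂ − μ = ρ(X − μ)
ρ = (T̂ − μ)/(X − μ) = (66.4208 − 62.4) / (68 − 62.4) = 4.0208 / 5.6 = 0.71800

0.718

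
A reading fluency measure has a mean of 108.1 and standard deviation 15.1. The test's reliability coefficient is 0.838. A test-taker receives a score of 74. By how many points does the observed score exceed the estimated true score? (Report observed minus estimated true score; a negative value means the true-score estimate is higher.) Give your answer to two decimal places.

T̂ = ρX + (1 − ρ)μ
  = 0.838 × 74 + 0.162 × 108.1
  = 62.012 + 17.5122
  = 79.5242
  ≈ 79.524
X − T̂ = 74 − 79.524 = -5.524 → -5.52

-5.52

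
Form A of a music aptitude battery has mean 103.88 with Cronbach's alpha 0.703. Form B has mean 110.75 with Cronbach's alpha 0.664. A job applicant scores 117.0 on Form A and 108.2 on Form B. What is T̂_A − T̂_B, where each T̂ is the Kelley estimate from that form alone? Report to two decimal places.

4.05

T̂_A = 0.703(117.0) + 0.297(103.88) = 113.1034
T̂_B = 0.664(108.2) + 0.336(110.75) = 109.0568
T̂_A − T̂_B = 4.0466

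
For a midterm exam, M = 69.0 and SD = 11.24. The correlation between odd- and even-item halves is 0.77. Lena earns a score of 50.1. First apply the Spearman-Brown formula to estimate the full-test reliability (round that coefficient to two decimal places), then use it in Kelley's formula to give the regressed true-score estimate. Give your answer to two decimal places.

52.56

Spearman-Brown: ρ = 2r/(1 + r) = 2(0.77)/(1 + 0.77) = 1.540/1.77 = 0.8701 → 0.87
T̂ = ρX + (1 − ρ)μ
  = 0.87 × 50.1 + 0.13 × 69.0
  = 43.587 + 8.970
  = 52.557
  ≈ 52.56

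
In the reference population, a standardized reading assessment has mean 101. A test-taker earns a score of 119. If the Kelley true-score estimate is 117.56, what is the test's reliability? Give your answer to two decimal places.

0.92

T̂ = ρX + (1 − ρ)μ  ⇒  T̂ − μ = ρ(X − μ)
ρ = (T̂ − μ)/(X − μ) = (117.56 − 101) / (119 − 101) = 16.56 / 18.0 = 0.9200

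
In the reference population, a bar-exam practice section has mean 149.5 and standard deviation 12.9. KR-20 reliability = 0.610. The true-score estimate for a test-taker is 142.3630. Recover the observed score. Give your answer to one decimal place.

T̂ = ρX + (1 − ρ)μ  ⇒  X = (T̂ − (1 − ρ)μ) / ρ
X = (142.3630 − 0.390 × 149.5) / 0.610 = (142.3630 − 58.3050) / 0.610 = 84.0580 / 0.610 = 137.800

137.8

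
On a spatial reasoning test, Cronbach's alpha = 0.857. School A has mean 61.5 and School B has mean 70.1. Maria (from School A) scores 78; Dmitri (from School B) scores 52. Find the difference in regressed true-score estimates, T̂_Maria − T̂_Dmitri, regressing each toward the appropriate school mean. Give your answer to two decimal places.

21.05

T̂_Maria = 0.857(78) + 0.143(61.5) = 75.6405
T̂_Dmitri = 0.857(52) + 0.143(70.1) = 54.5883
Difference = 75.6405 − 54.5883 = 21.0522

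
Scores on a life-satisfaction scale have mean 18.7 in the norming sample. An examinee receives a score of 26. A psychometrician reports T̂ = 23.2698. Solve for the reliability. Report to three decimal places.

T̂ = ρX + (1 − ρ)μ  ⇒  T̂ − μ = ρ(X − μ)
ρ = (T̂ − μ)/(X − μ) = (23.2698 − 18.7) / (26 − 18.7) = 4.5698 / 7.3 = 0.62600

0.626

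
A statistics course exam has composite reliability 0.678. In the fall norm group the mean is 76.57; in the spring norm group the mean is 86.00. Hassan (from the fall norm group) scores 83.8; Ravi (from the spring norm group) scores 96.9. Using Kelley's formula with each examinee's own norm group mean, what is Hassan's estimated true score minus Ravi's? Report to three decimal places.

T̂_Hassan = 0.678(83.8) + 0.322(76.57) = 81.47194
T̂_Ravi = 0.678(96.9) + 0.322(86.00) = 93.39020
Difference = 81.47194 − 93.39020 = -11.91826

-11.918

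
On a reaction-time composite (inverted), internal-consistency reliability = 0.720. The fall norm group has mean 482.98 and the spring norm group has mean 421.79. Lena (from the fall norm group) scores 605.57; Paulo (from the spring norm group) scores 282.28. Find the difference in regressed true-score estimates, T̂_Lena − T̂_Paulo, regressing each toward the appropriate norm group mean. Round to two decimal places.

T̂_Lena = 0.720(605.57) + 0.280(482.98) = 571.2448
T̂_Paulo = 0.720(282.28) + 0.280(421.79) = 321.3428
Difference = 571.2448 − 321.3428 = 249.9020

249.90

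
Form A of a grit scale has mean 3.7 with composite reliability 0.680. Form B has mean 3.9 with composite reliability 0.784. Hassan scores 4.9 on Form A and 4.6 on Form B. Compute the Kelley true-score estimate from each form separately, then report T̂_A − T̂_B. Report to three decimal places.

0.067

T̂_A = 0.680(4.9) + 0.320(3.7) = 4.51600
T̂_B = 0.784(4.6) + 0.216(3.9) = 4.44880
T̂_A − T̂_B = 0.06720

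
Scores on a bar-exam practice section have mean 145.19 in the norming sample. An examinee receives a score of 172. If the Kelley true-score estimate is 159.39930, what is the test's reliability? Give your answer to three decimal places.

0.530

T̂ = ρX + (1 − ρ)μ  ⇒  T̂ − μ = ρ(X − μ)
ρ = (T̂ − μ)/(X − μ) = (159.39930 − 145.19) / (172 − 145.19) = 14.20930 / 26.81 = 0.53000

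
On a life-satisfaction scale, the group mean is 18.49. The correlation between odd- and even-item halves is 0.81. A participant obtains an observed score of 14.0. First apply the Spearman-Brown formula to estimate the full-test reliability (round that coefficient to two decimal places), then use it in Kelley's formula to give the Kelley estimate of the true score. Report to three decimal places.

14.449

Spearman-Brown: ρ = 2r/(1 + r) = 2(0.81)/(1 + 0.81) = 1.620/1.81 = 0.8950 → 0.90
Regress the observed score toward the mean by the unreliability: T̂ = 0.90·14.0 + 0.10·18.49 = 12.600 + 1.8490 = 14.4490.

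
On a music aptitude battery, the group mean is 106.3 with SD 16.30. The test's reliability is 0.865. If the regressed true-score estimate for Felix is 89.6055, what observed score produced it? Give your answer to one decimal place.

87.0

T̂ = ρX + (1 − ρ)μ  ⇒  X = (T̂ − (1 − ρ)μ) / ρ
X = (89.6055 − 0.135 × 106.3) / 0.865 = (89.6055 − 14.3505) / 0.865 = 75.2550 / 0.865 = 87.000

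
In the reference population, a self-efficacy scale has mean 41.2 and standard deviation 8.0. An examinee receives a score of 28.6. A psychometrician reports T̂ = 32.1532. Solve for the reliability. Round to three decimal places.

0.718

T̂ = ρX + (1 − ρ)μ  ⇒  T̂ − μ = ρ(X − μ)
ρ = (T̂ − μ)/(X − μ) = (32.1532 − 41.2) / (28.6 − 41.2) = -9.0468 / -12.6 = 0.71800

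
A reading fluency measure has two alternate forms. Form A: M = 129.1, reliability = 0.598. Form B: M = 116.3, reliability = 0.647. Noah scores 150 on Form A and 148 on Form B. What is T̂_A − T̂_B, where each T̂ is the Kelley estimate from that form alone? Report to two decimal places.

4.79

T̂_A = 0.598(150) + 0.402(129.1) = 141.5982
T̂_B = 0.647(148) + 0.353(116.3) = 136.8099
T̂_A − T̂_B = 4.7883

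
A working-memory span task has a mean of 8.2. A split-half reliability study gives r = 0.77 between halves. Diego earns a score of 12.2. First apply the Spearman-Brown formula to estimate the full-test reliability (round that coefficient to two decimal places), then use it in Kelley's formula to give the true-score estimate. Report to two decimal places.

Spearman-Brown: ρ = 2r/(1 + r) = 2(0.77)/(1 + 0.77) = 1.540/1.77 = 0.8701 → 0.87
T̂ = ρX + (1 − ρ)μ
  = 0.87 × 12.2 + 0.13 × 8.2
  = 10.614 + 1.066
  = 11.680
  ≈ 11.68

11.68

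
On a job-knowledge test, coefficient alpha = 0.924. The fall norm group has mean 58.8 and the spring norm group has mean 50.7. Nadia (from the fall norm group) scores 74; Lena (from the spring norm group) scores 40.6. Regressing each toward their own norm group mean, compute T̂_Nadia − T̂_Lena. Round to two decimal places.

31.48

T̂_Nadia = 0.924(74) + 0.076(58.8) = 72.8448
T̂_Lena = 0.924(40.6) + 0.076(50.7) = 41.3676
Difference = 72.8448 − 41.3676 = 31.4772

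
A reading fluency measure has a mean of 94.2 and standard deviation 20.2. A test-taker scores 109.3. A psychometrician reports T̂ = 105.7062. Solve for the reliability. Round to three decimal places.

0.762

T̂ = ρX + (1 − ρ)μ  ⇒  T̂ − μ = ρ(X − μ)
ρ = (T̂ − μ)/(X − μ) = (105.7062 − 94.2) / (109.3 − 94.2) = 11.5062 / 15.1 = 0.76200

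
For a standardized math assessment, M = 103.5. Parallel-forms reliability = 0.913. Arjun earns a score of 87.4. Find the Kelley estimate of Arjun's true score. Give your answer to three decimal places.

Kelley's formula gives T̂ = 0.913·87.4 + 0.087·103.5 = 79.7962 + 9.0045 = 88.8007.

88.801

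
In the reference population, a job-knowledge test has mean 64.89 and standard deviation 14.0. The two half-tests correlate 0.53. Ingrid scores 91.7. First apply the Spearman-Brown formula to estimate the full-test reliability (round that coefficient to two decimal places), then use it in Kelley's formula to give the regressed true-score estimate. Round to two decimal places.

Spearman-Brown: ρ = 2r/(1 + r) = 2(0.53)/(1 + 0.53) = 1.060/1.53 = 0.6928 → 0.69
T̂ = ρX + (1 − ρ)μ
  = 0.69 × 91.7 + 0.31 × 64.89
  = 63.273 + 20.1159
  = 83.389
  ≈ 83.39

83.39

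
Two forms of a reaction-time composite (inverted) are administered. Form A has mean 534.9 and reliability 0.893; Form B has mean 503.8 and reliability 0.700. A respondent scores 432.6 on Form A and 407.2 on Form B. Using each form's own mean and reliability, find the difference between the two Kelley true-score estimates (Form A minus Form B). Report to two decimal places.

T̂_A = 0.893(432.6) + 0.107(534.9) = 443.5461
T̂_B = 0.700(407.2) + 0.300(503.8) = 436.1800
T̂_A − T̂_B = 7.3661

7.37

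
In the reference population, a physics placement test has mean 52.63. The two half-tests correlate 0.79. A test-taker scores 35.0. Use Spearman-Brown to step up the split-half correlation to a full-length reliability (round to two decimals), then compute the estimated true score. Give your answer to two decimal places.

Spearman-Brown: ρ = 2r/(1 + r) = 2(0.79)/(1 + 0.79) = 1.580/1.79 = 0.8827 → 0.88
T̂ = ρX + (1 − ρ)μ
  = 0.88 × 35.0 + 0.12 × 52.63
  = 30.800 + 6.3156
  = 37.116
  ≈ 37.12

37.12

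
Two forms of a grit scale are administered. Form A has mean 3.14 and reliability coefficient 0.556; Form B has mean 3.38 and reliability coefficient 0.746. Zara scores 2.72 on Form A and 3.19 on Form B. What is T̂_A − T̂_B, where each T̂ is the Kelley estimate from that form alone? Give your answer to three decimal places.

T̂_A = 0.556(2.72) + 0.444(3.14) = 2.90648
T̂_B = 0.746(3.19) + 0.254(3.38) = 3.23826
T̂_A − T̂_B = -0.33178

-0.332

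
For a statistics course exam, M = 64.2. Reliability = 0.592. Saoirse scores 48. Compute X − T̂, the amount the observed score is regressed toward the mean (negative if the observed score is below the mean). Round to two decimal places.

Kelley's formula gives T̂ = 0.592·48 + 0.408·64.2 = 28.416 + 26.1936 = 54.6096.
X − T̂ = 48 − 54.610 = -6.610 → -6.61

-6.61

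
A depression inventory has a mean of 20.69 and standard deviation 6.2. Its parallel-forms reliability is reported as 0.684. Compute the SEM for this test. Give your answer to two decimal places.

3.49

SEM = SD · √(1 − ρ) = 6.2 × √0.316 = 6.2 × 0.5621 = 3.485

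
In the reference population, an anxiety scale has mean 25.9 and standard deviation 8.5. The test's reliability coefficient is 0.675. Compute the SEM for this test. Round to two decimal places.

4.85

SEM = SD · √(1 − ρ) = 8.5 × √0.325 = 8.5 × 0.5701 = 4.846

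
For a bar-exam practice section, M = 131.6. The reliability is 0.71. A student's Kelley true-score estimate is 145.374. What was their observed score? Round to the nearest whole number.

151

T̂ = ρX + (1 − ρ)μ  ⇒  X = (T̂ − (1 − ρ)μ) / ρ
X = (145.374 − 0.29 × 131.6) / 0.71 = (145.374 − 38.164) / 0.71 = 107.210 / 0.71 = 151.00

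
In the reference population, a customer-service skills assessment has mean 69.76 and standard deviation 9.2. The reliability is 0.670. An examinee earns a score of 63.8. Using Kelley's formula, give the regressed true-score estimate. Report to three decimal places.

T̂ = 0.670(63.8) + 0.330(69.76) = 42.7460 + 23.02080 = 65.7668 → 65.767

65.767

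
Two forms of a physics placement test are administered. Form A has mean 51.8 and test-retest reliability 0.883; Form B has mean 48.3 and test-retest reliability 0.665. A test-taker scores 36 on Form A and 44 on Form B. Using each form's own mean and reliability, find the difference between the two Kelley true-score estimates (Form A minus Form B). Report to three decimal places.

T̂_A = 0.883(36) + 0.117(51.8) = 37.84860
T̂_B = 0.665(44) + 0.335(48.3) = 45.44050
T̂_A − T̂_B = -7.59190

-7.592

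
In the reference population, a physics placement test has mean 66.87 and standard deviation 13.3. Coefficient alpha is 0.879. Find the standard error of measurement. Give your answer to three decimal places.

4.626

SEM = SD · √(1 − ρ) = 13.3 × √0.121 = 13.3 × 0.3479 = 4.6264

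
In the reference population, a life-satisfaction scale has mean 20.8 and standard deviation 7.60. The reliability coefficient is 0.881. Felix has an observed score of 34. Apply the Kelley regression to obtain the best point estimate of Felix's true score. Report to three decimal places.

T̂ = 0.881(34) + 0.119(20.8) = 29.954 + 2.4752 = 32.4292 → 32.429

32.429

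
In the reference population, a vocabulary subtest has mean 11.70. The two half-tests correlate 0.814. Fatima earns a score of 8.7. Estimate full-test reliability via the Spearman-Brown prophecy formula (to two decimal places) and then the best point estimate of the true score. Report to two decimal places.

9.00

Spearman-Brown: ρ = 2r/(1 + r) = 2(0.814)/(1 + 0.814) = 1.6280/1.814 = 0.8975 → 0.90
T̂ = ρX + (1 − ρ)μ
  = 0.90 × 8.7 + 0.10 × 11.70
  = 7.830 + 1.1700
  = 9.000
  ≈ 9.00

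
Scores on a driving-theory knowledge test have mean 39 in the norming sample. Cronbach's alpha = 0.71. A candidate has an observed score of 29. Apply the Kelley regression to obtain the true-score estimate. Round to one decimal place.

T̂ = 0.71(29) + 0.29(39) = 20.59 + 11.31 = 31.90 → 31.9

31.9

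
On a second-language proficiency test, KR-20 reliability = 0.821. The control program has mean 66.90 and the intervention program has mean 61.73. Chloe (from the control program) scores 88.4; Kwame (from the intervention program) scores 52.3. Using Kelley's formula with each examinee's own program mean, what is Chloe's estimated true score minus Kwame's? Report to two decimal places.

30.56

T̂_Chloe = 0.821(88.4) + 0.179(66.90) = 84.5515
T̂_Kwame = 0.821(52.3) + 0.179(61.73) = 53.9880
Difference = 84.5515 − 53.9880 = 30.5635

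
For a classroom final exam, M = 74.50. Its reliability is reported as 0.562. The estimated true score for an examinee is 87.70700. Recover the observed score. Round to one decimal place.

98.0

T̂ = ρX + (1 − ρ)μ  ⇒  X = (T̂ − (1 − ρ)μ) / ρ
X = (87.70700 − 0.438 × 74.50) / 0.562 = (87.70700 − 32.63100) / 0.562 = 55.07600 / 0.562 = 98.000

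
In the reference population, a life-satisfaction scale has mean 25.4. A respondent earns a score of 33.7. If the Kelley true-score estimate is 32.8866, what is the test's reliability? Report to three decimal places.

0.902

T̂ = ρX + (1 − ρ)μ  ⇒  T̂ − μ = ρ(X − μ)
ρ = (T̂ − μ)/(X − μ) = (32.8866 − 25.4) / (33.7 − 25.4) = 7.4866 / 8.3 = 0.90200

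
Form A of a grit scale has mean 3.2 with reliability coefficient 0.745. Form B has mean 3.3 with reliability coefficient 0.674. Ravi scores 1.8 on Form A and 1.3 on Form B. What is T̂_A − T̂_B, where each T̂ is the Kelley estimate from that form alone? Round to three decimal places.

0.205

T̂_A = 0.745(1.8) + 0.255(3.2) = 2.15700
T̂_B = 0.674(1.3) + 0.326(3.3) = 1.95200
T̂_A − T̂_B = 0.20500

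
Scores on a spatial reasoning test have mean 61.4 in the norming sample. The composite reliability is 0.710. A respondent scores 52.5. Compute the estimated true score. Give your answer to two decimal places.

T̂ = ρX + (1 − ρ)μ
  = 0.710 × 52.5 + 0.290 × 61.4
  = 37.2750 + 17.8060
  = 55.081
  ≈ 55.08

55.08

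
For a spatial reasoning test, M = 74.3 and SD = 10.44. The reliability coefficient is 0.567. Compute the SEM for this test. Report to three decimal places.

SEM = SD · √(1 − ρ) = 10.44 × √0.433 = 10.44 × 0.6580 = 6.8698

6.870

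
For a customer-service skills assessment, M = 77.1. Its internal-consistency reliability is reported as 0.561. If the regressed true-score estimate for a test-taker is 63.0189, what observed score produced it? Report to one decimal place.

T̂ = ρX + (1 − ρ)μ  ⇒  X = (T̂ − (1 − ρ)μ) / ρ
X = (63.0189 − 0.439 × 77.1) / 0.561 = (63.0189 − 33.8469) / 0.561 = 29.1720 / 0.561 = 52.000

52.0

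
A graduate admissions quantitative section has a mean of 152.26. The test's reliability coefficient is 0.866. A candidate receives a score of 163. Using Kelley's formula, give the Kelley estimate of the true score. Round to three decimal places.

Weight the observed score by reliability and the mean by (1 − reliability): T̂ = 0.866·163 + 0.134·152.26 = 141.158 + 20.40284 = 161.5608.

161.561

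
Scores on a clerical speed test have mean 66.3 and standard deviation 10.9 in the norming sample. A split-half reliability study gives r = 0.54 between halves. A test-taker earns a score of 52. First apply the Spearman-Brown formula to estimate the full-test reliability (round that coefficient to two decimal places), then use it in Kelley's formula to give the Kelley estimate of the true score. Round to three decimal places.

56.290

Spearman-Brown: ρ = 2r/(1 + r) = 2(0.54)/(1 + 0.54) = 1.080/1.54 = 0.7013 → 0.70
Kelley's formula gives T̂ = 0.70·52 + 0.30·66.3 = 36.40 + 19.890 = 56.2900.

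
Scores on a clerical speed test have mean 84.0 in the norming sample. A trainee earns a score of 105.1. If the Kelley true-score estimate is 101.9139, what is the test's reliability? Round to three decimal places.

T̂ = ρX + (1 − ρ)μ  ⇒  T̂ − μ = ρ(X − μ)
ρ = (T̂ − μ)/(X − μ) = (101.9139 − 84.0) / (105.1 − 84.0) = 17.9139 / 21.1 = 0.84900

0.849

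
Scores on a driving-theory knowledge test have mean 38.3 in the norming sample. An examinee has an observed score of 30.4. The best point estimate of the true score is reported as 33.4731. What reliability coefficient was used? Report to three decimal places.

0.611

T̂ = ρX + (1 − ρ)μ  ⇒  T̂ − μ = ρ(X − μ)
ρ = (T̂ − μ)/(X − μ) = (33.4731 − 38.3) / (30.4 − 38.3) = -4.8269 / -7.9 = 0.61100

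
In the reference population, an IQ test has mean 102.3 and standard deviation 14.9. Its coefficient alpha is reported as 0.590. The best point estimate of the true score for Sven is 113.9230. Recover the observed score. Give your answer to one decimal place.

T̂ = ρX + (1 − ρ)μ  ⇒  X = (T̂ − (1 − ρ)μ) / ρ
X = (113.9230 − 0.410 × 102.3) / 0.590 = (113.9230 − 41.9430) / 0.590 = 71.9800 / 0.590 = 122.000

122.0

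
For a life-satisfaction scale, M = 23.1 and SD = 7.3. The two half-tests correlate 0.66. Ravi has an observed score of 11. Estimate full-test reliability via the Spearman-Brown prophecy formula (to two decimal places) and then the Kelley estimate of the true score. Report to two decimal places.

13.42

Spearman-Brown: ρ = 2r/(1 + r) = 2(0.66)/(1 + 0.66) = 1.320/1.66 = 0.7952 → 0.80
T̂ = ρX + (1 − ρ)μ
  = 0.80 × 11 + 0.20 × 23.1
  = 8.80 + 4.620
  = 13.420
  ≈ 13.42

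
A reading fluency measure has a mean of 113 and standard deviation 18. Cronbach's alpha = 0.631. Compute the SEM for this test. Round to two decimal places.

SEM = SD · √(1 − ρ) = 18 × √0.369 = 18 × 0.6075 = 10.934

10.93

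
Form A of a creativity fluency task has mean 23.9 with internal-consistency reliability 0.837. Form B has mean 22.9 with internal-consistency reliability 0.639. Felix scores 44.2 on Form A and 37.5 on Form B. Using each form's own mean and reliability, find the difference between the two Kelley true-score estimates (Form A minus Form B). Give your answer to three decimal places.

8.662

T̂_A = 0.837(44.2) + 0.163(23.9) = 40.89110
T̂_B = 0.639(37.5) + 0.361(22.9) = 32.22940
T̂_A − T̂_B = 8.66170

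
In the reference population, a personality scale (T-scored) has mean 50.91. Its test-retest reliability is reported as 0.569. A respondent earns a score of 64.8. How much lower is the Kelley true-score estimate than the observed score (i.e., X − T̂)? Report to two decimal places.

5.99

T̂ = 0.569(64.8) + 0.431(50.91) = 36.8712 + 21.94221 = 58.8134 → 58.813
X − T̂ = 64.8 − 58.813 = 5.987 → 5.99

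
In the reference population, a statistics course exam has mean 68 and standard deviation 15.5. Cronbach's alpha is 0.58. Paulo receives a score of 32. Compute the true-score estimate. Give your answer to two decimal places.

T̂ = 0.58(32) + 0.42(68) = 18.56 + 28.56 = 47.120 → 47.12

47.12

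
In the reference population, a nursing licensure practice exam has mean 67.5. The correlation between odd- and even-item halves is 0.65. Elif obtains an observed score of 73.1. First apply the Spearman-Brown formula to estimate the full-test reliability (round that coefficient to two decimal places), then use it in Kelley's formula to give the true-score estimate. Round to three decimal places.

Spearman-Brown: ρ = 2r/(1 + r) = 2(0.65)/(1 + 0.65) = 1.300/1.65 = 0.7879 → 0.79
T̂ = 0.79(73.1) + 0.21(67.5) = 57.749 + 14.175 = 71.9240 → 71.924

71.924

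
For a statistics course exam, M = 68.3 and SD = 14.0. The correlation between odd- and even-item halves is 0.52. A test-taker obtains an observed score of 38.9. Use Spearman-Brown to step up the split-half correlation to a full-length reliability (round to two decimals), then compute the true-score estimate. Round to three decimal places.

48.308

Spearman-Brown: ρ = 2r/(1 + r) = 2(0.52)/(1 + 0.52) = 1.040/1.52 = 0.6842 → 0.68
T̂ = 0.68(38.9) + 0.32(68.3) = 26.452 + 21.856 = 48.3080 → 48.308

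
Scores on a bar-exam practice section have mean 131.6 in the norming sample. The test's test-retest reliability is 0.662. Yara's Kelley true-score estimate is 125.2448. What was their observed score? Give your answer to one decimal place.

T̂ = ρX + (1 − ρ)μ  ⇒  X = (T̂ − (1 − ρ)μ) / ρ
X = (125.2448 − 0.338 × 131.6) / 0.662 = (125.2448 − 44.4808) / 0.662 = 80.7640 / 0.662 = 122.000

122.0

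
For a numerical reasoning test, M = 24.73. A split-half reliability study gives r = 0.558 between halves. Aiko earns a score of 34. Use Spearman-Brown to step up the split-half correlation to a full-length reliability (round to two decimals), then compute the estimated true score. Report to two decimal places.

31.40

Spearman-Brown: ρ = 2r/(1 + r) = 2(0.558)/(1 + 0.558) = 1.1160/1.558 = 0.7163 → 0.72
T̂ = 0.72(34) + 0.28(24.73) = 24.48 + 6.9244 = 31.404 → 31.40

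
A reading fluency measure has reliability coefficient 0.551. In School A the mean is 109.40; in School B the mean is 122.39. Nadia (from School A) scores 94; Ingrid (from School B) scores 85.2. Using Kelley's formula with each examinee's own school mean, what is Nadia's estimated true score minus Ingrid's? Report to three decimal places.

T̂_Nadia = 0.551(94) + 0.449(109.40) = 100.91460
T̂_Ingrid = 0.551(85.2) + 0.449(122.39) = 101.89831
Difference = 100.91460 − 101.89831 = -0.98371

-0.984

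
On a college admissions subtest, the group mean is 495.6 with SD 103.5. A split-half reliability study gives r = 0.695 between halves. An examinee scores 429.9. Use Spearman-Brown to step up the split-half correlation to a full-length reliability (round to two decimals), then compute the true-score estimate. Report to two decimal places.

441.73

Spearman-Brown: ρ = 2r/(1 + r) = 2(0.695)/(1 + 0.695) = 1.3900/1.695 = 0.8201 → 0.82
T̂ = ρX + (1 − ρ)μ
  = 0.82 × 429.9 + 0.18 × 495.6
  = 352.518 + 89.208
  = 441.726
  ≈ 441.73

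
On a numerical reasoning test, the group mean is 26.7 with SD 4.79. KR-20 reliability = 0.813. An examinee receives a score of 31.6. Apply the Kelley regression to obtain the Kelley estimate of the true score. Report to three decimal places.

30.684

T̂ = 0.813(31.6) + 0.187(26.7) = 25.6908 + 4.9929 = 30.6837 → 30.684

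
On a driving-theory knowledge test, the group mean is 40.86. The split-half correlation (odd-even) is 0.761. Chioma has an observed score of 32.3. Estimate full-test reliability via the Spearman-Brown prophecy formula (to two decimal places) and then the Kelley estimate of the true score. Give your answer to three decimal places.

Spearman-Brown: ρ = 2r/(1 + r) = 2(0.761)/(1 + 0.761) = 1.5220/1.761 = 0.8643 → 0.86
Regress the observed score toward the mean by the unreliability: T̂ = 0.86·32.3 + 0.14·40.86 = 27.778 + 5.7204 = 33.4984.

33.498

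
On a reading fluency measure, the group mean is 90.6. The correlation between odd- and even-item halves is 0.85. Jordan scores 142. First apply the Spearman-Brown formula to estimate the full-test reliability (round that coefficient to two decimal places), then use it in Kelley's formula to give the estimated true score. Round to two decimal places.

137.89

Spearman-Brown: ρ = 2r/(1 + r) = 2(0.85)/(1 + 0.85) = 1.700/1.85 = 0.9189 → 0.92
T̂ = 0.92(142) + 0.08(90.6) = 130.64 + 7.248 = 137.888 → 137.89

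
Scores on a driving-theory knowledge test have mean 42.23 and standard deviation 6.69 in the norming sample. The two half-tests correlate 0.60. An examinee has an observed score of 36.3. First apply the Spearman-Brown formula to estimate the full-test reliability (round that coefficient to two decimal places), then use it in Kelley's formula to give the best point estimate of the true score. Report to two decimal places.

Spearman-Brown: ρ = 2r/(1 + r) = 2(0.60)/(1 + 0.60) = 1.200/1.60 = 0.7500 → 0.75
Kelley's formula gives T̂ = 0.75·36.3 + 0.25·42.23 = 27.225 + 10.5575 = 37.782.

37.78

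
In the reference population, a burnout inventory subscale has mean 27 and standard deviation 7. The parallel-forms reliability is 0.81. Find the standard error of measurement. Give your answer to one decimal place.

SEM = SD · √(1 − ρ) = 7 × √0.19 = 7 × 0.4359 = 3.051

3.1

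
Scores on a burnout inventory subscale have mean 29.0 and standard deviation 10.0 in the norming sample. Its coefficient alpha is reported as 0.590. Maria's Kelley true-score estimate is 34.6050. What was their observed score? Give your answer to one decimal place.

T̂ = ρX + (1 − ρ)μ  ⇒  X = (T̂ − (1 − ρ)μ) / ρ
X = (34.6050 − 0.410 × 29.0) / 0.590 = (34.6050 − 11.8900) / 0.590 = 22.7150 / 0.590 = 38.500

38.5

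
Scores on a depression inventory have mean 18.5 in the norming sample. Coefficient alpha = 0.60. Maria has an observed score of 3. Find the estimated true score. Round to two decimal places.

T̂ = ρX + (1 − ρ)μ
  = 0.60 × 3 + 0.40 × 18.5
  = 1.80 + 7.400
  = 9.200
  ≈ 9.20

9.20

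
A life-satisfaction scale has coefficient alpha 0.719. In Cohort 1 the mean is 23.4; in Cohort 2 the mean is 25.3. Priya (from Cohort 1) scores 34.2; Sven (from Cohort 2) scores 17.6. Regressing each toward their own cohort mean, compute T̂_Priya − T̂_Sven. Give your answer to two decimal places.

T̂_Priya = 0.719(34.2) + 0.281(23.4) = 31.1652
T̂_Sven = 0.719(17.6) + 0.281(25.3) = 19.7637
Difference = 31.1652 − 19.7637 = 11.4015

11.40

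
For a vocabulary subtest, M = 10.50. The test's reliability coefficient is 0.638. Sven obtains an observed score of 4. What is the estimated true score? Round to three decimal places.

T̂ = ρX + (1 − ρ)μ
  = 0.638 × 4 + 0.362 × 10.50
  = 2.552 + 3.80100
  = 6.3530
  ≈ 6.353

6.353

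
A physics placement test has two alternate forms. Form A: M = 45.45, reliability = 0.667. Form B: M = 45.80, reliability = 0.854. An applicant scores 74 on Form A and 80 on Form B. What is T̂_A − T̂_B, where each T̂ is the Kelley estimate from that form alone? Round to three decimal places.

-10.514

T̂_A = 0.667(74) + 0.333(45.45) = 64.49285
T̂_B = 0.854(80) + 0.146(45.80) = 75.00680
T̂_A − T̂_B = -10.51395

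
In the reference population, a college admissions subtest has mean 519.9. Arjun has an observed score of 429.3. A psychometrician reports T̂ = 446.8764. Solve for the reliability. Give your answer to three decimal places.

0.806

T̂ = ρX + (1 − ρ)μ  ⇒  T̂ − μ = ρ(X − μ)
ρ = (T̂ − μ)/(X − μ) = (446.8764 − 519.9) / (429.3 − 519.9) = -73.0236 / -90.6 = 0.80600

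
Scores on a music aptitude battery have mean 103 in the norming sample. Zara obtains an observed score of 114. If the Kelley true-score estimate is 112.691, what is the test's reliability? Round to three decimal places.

T̂ = ρX + (1 − ρ)μ  ⇒  T̂ − μ = ρ(X − μ)
ρ = (T̂ − μ)/(X − μ) = (112.691 − 103) / (114 − 103) = 9.691 / 11.0 = 0.88100

0.881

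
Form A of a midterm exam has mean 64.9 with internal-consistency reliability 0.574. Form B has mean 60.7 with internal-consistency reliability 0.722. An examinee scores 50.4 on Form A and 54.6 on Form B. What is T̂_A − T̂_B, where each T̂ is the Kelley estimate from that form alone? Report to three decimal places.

0.281

T̂_A = 0.574(50.4) + 0.426(64.9) = 56.57700
T̂_B = 0.722(54.6) + 0.278(60.7) = 56.29580
T̂_A − T̂_B = 0.28120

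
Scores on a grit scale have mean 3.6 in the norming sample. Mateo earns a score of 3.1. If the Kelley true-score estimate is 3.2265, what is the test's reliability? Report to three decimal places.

T̂ = ρX + (1 − ρ)μ  ⇒  T̂ − μ = ρ(X − μ)
ρ = (T̂ − μ)/(X − μ) = (3.2265 − 3.6) / (3.1 − 3.6) = -0.3735 / -0.5 = 0.74700

0.747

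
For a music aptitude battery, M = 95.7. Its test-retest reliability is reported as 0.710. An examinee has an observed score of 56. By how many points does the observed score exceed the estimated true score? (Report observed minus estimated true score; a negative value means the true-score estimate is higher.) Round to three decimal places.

Weight the observed score by reliability and the mean by (1 − reliability): T̂ = 0.710·56 + 0.290·95.7 = 39.760 + 27.7530 = 67.51300.
X − T̂ = 56 − 67.5130 = -11.5130 → -11.513

-11.513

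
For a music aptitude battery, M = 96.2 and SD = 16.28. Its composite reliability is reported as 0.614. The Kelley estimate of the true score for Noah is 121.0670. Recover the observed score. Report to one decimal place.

136.7

T̂ = ρX + (1 − ρ)μ  ⇒  X = (T̂ − (1 − ρ)μ) / ρ
X = (121.0670 − 0.386 × 96.2) / 0.614 = (121.0670 − 37.1332) / 0.614 = 83.9338 / 0.614 = 136.700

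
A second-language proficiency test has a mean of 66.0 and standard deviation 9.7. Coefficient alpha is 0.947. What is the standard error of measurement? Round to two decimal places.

SEM = SD · √(1 − ρ) = 9.7 × √0.053 = 9.7 × 0.2302 = 2.233

2.23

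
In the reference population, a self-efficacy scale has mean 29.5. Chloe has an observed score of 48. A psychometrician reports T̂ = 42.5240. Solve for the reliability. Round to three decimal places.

T̂ = ρX + (1 − ρ)μ  ⇒  T̂ − μ = ρ(X − μ)
ρ = (T̂ − μ)/(X − μ) = (42.5240 − 29.5) / (48 − 29.5) = 13.0240 / 18.5 = 0.70400

0.704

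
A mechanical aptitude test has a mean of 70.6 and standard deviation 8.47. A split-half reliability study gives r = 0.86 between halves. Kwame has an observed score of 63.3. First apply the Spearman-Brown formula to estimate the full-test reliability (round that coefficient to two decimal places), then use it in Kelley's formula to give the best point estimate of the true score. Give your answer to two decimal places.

63.88

Spearman-Brown: ρ = 2r/(1 + r) = 2(0.86)/(1 + 0.86) = 1.720/1.86 = 0.9247 → 0.92
Regress the observed score toward the mean by the unreliability: T̂ = 0.92·63.3 + 0.08·70.6 = 58.236 + 5.648 = 63.884.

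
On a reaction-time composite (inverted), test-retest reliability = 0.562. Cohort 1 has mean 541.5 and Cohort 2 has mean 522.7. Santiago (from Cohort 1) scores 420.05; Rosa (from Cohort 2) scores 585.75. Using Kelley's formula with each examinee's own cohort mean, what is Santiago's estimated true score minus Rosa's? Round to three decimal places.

-84.889

T̂_Santiago = 0.562(420.05) + 0.438(541.5) = 473.24510
T̂_Rosa = 0.562(585.75) + 0.438(522.7) = 558.13410
Difference = 473.24510 − 558.13410 = -84.88900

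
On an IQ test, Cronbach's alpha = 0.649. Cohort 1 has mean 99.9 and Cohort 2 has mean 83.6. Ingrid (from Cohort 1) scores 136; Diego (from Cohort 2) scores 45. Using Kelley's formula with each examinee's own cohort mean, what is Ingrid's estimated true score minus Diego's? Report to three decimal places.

T̂_Ingrid = 0.649(136) + 0.351(99.9) = 123.32890
T̂_Diego = 0.649(45) + 0.351(83.6) = 58.54860
Difference = 123.32890 − 58.54860 = 64.78030

64.780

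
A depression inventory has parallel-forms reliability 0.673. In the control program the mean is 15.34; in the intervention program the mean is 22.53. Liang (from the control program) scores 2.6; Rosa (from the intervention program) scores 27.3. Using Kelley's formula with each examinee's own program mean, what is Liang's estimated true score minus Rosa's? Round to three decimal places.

-18.974

T̂_Liang = 0.673(2.6) + 0.327(15.34) = 6.76598
T̂_Rosa = 0.673(27.3) + 0.327(22.53) = 25.74021
Difference = 6.76598 − 25.74021 = -18.97423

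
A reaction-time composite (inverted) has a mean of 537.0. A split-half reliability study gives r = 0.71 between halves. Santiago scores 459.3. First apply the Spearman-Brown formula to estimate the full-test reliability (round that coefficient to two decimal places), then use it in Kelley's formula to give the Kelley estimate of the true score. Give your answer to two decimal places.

472.51

Spearman-Brown: ρ = 2r/(1 + r) = 2(0.71)/(1 + 0.71) = 1.420/1.71 = 0.8304 → 0.83
T̂ = ρX + (1 − ρ)μ
  = 0.83 × 459.3 + 0.17 × 537.0
  = 381.219 + 91.290
  = 472.509
  ≈ 472.51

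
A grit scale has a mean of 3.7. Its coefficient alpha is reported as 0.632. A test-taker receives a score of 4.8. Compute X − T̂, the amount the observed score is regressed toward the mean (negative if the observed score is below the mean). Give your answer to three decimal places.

0.405

Kelley's formula gives T̂ = 0.632·4.8 + 0.368·3.7 = 3.0336 + 1.3616 = 4.39520.
X − T̂ = 4.8 − 4.3952 = 0.4048 → 0.405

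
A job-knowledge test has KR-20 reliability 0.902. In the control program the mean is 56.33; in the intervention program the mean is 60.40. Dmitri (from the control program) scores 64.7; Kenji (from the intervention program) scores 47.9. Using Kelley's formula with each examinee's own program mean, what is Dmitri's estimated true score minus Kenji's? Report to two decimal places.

14.75

T̂_Dmitri = 0.902(64.7) + 0.098(56.33) = 63.8797
T̂_Kenji = 0.902(47.9) + 0.098(60.40) = 49.1250
Difference = 63.8797 − 49.1250 = 14.7547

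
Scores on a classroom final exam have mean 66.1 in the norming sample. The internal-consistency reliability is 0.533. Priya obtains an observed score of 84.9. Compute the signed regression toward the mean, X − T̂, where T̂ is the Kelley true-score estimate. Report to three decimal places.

8.780

T̂ = ρX + (1 − ρ)μ
  = 0.533 × 84.9 + 0.467 × 66.1
  = 45.2517 + 30.8687
  = 76.12040
  ≈ 76.1204
X − T̂ = 84.9 − 76.1204 = 8.7796 → 8.780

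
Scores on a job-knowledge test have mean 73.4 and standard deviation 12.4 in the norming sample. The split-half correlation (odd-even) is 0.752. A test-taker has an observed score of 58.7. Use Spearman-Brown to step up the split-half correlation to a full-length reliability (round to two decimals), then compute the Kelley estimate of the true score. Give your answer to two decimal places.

Spearman-Brown: ρ = 2r/(1 + r) = 2(0.752)/(1 + 0.752) = 1.5040/1.752 = 0.8584 → 0.86
Regress the observed score toward the mean by the unreliability: T̂ = 0.86·58.7 + 0.14·73.4 = 50.482 + 10.276 = 60.758.

60.76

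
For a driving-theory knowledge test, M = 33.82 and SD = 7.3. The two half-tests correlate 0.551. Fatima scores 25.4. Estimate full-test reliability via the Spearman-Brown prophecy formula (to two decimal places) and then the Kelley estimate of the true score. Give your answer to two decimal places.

27.84

Spearman-Brown: ρ = 2r/(1 + r) = 2(0.551)/(1 + 0.551) = 1.1020/1.551 = 0.7105 → 0.71
T̂ = ρX + (1 − ρ)μ
  = 0.71 × 25.4 + 0.29 × 33.82
  = 18.034 + 9.8078
  = 27.842
  ≈ 27.84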